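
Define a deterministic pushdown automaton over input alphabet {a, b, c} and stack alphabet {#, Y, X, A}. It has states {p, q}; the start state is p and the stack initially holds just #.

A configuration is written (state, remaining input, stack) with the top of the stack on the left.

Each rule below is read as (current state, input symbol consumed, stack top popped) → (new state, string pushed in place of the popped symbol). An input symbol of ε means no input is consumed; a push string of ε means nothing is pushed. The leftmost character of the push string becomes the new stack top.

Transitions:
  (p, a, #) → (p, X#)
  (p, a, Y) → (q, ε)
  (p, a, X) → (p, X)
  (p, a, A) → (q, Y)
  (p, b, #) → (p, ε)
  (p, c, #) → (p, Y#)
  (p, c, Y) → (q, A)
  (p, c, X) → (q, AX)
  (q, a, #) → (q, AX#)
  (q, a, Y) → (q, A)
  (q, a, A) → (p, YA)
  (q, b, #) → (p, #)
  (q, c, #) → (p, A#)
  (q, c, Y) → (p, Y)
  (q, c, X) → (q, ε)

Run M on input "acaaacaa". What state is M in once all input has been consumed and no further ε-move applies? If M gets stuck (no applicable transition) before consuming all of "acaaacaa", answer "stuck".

q

(p, acaaacaa, #)
  read a, top #: go to p, push X# → (p, caaacaa, X#)
  read c, top X: go to q, push AX → (q, aaacaa, AX#)
  read a, top A: go to p, push YA → (p, aacaa, YAX#)
  read a, top Y: go to q, push ε → (q, acaa, AX#)
  read a, top A: go to p, push YA → (p, caa, YAX#)
  read c, top Y: go to q, push A → (q, aa, AAX#)
  read a, top A: go to p, push YA → (p, a, YAAX#)
  read a, top Y: go to q, push ε → (q, ε, AAX#)
All input consumed; M is in state q.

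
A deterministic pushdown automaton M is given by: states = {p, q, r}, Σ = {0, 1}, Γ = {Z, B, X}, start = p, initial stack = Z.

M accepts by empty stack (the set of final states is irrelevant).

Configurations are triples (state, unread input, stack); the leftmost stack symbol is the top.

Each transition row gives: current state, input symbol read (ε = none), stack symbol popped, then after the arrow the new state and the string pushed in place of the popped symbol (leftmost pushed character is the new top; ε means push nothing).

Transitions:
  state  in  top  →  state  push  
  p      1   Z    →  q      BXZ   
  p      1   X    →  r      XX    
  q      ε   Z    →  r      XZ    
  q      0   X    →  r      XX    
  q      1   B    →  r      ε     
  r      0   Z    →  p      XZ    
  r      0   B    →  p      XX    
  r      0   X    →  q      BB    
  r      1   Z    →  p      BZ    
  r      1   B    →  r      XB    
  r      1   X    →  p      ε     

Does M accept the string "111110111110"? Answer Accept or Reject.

Reject

(p, 111110111110, Z)
  read 1, top Z: go to q, push BXZ → (q, 11110111110, BXZ)
  read 1, top B: go to r, push ε → (r, 1110111110, XZ)
  read 1, top X: go to p, push ε → (p, 110111110, Z)
  read 1, top Z: go to q, push BXZ → (q, 10111110, BXZ)
  read 1, top B: go to r, push ε → (r, 0111110, XZ)
  read 0, top X: go to q, push BB → (q, 111110, BBZ)
  read 1, top B: go to r, push ε → (r, 11110, BZ)
  read 1, top B: go to r, push XB → (r, 1110, XBZ)
  read 1, top X: go to p, push ε → (p, 110, BZ)
No transition applies at (p, 110, BZ); input not fully consumed.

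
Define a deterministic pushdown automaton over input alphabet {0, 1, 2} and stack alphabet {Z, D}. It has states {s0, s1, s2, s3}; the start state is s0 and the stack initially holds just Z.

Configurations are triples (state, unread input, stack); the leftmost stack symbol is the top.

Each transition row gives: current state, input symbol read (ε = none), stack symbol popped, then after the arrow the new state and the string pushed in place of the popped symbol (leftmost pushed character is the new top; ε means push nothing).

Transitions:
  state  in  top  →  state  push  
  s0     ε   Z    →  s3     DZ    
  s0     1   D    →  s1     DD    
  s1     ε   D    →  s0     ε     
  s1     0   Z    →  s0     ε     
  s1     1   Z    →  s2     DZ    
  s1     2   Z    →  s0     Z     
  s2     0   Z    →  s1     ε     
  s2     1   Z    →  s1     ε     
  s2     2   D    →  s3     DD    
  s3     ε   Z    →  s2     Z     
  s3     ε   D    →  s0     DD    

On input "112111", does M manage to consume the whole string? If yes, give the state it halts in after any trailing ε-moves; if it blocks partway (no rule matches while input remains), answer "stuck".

stuck

(s0, 112111, Z)
  ε-move, top Z: go to s3, push DZ → (s3, 112111, DZ)
  ε-move, top D: go to s0, push DD → (s0, 112111, DDZ)
  read 1, top D: go to s1, push DD → (s1, 12111, DDDZ)
  ε-move, top D: go to s0, push ε → (s0, 12111, DDZ)
  read 1, top D: go to s1, push DD → (s1, 2111, DDDZ)
  ε-move, top D: go to s0, push ε → (s0, 2111, DDZ)
No transition for (s0, 2, top D); M blocks with input 2111 remaining.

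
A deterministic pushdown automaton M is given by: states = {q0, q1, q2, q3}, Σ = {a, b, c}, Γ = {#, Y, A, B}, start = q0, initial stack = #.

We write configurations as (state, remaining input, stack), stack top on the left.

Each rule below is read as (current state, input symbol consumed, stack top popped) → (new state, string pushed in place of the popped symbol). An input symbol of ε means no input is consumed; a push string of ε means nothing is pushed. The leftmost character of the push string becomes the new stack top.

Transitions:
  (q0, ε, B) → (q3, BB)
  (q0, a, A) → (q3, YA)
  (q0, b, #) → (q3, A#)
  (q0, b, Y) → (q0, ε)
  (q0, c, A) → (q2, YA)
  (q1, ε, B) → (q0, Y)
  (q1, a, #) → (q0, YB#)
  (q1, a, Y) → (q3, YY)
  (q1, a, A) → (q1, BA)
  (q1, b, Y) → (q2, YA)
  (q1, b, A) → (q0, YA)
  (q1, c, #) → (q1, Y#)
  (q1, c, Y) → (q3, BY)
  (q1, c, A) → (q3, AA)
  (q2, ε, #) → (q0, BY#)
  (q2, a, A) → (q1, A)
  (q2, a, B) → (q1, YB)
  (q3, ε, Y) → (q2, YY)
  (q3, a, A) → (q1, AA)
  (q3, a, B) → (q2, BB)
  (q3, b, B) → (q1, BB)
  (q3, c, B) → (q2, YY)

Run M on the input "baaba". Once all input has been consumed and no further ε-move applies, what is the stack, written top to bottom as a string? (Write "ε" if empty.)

YYAA#

(q0, baaba, #) ⊢ (q3, aaba, A#) ⊢ (q1, aba, AA#) ⊢ (q1, ba, BAA#) ⊢ (q0, ba, YAA#) ⊢ (q0, a, AA#) ⊢ (q3, ε, YAA#) ⊢ (q2, ε, YYAA#)
All input consumed in state q2 with stack YYAA#.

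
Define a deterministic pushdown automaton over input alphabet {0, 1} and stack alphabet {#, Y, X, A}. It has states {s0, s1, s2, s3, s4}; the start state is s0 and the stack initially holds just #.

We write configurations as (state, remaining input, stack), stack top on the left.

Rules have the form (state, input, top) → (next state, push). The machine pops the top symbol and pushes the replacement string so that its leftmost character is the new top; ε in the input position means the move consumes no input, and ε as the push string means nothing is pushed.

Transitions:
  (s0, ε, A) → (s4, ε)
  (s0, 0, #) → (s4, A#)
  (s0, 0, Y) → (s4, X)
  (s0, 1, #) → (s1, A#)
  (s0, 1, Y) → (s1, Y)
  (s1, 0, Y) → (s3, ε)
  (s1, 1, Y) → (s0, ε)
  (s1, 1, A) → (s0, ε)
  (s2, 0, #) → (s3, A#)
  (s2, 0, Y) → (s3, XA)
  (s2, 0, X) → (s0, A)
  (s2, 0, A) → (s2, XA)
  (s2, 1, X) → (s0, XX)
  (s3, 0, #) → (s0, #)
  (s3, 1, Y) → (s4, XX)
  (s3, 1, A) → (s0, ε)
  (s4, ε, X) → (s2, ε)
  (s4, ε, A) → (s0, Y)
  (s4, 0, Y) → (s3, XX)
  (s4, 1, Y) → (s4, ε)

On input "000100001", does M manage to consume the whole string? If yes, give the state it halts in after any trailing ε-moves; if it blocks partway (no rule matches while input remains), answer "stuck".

(s0, 000100001, #)
  read 0, top #: go to s4, push A# → (s4, 00100001, A#)
  ε-move, top A: go to s0, push Y → (s0, 00100001, Y#)
  read 0, top Y: go to s4, push X → (s4, 0100001, X#)
  ε-move, top X: go to s2, push ε → (s2, 0100001, #)
  read 0, top #: go to s3, push A# → (s3, 100001, A#)
  read 1, top A: go to s0, push ε → (s0, 00001, #)
  read 0, top #: go to s4, push A# → (s4, 0001, A#)
  ε-move, top A: go to s0, push Y → (s0, 0001, Y#)
  read 0, top Y: go to s4, push X → (s4, 001, X#)
  ε-move, top X: go to s2, push ε → (s2, 001, #)
  read 0, top #: go to s3, push A# → (s3, 01, A#)
No transition for (s3, 0, top A); M blocks with input 01 remaining.

stuck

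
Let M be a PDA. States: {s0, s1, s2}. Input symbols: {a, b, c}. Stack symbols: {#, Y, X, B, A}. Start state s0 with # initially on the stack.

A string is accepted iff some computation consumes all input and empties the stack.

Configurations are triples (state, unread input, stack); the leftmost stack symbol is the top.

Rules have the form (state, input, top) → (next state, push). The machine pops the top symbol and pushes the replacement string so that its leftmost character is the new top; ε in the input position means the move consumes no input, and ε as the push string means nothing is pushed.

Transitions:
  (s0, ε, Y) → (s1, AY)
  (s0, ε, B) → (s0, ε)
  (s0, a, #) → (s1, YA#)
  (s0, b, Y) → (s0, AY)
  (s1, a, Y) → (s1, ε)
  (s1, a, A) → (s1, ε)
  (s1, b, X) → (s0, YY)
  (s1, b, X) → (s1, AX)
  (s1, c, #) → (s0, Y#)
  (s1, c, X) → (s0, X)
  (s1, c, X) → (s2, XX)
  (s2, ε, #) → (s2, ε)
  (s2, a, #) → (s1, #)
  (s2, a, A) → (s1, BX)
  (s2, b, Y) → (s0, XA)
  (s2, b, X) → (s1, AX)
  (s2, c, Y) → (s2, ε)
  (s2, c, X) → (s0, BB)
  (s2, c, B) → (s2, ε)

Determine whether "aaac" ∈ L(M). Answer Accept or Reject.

Reject

No computation consumes all input and empties the stack.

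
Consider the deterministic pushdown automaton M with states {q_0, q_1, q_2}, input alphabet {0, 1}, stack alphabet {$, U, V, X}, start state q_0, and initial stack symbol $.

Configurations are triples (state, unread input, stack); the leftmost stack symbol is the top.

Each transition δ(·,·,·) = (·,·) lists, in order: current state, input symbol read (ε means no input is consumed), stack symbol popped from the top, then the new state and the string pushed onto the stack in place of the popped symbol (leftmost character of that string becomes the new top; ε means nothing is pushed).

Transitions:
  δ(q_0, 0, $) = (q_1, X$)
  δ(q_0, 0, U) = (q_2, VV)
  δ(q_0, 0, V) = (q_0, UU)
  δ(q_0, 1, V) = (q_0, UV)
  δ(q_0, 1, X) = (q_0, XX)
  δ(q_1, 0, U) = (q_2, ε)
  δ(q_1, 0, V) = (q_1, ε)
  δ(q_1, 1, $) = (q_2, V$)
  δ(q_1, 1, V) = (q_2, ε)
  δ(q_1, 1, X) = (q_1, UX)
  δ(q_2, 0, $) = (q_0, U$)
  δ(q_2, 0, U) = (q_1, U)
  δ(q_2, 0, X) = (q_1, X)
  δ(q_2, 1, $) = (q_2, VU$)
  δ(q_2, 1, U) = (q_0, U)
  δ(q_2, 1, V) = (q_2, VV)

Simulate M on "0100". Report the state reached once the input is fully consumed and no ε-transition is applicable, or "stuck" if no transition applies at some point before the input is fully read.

q_1

(q_0, 0100, $)
  read 0, top $: go to q_1, push X$ → (q_1, 100, X$)
  read 1, top X: go to q_1, push UX → (q_1, 00, UX$)
  read 0, top U: go to q_2, push ε → (q_2, 0, X$)
  read 0, top X: go to q_1, push X → (q_1, ε, X$)
All input consumed; M is in state q_1.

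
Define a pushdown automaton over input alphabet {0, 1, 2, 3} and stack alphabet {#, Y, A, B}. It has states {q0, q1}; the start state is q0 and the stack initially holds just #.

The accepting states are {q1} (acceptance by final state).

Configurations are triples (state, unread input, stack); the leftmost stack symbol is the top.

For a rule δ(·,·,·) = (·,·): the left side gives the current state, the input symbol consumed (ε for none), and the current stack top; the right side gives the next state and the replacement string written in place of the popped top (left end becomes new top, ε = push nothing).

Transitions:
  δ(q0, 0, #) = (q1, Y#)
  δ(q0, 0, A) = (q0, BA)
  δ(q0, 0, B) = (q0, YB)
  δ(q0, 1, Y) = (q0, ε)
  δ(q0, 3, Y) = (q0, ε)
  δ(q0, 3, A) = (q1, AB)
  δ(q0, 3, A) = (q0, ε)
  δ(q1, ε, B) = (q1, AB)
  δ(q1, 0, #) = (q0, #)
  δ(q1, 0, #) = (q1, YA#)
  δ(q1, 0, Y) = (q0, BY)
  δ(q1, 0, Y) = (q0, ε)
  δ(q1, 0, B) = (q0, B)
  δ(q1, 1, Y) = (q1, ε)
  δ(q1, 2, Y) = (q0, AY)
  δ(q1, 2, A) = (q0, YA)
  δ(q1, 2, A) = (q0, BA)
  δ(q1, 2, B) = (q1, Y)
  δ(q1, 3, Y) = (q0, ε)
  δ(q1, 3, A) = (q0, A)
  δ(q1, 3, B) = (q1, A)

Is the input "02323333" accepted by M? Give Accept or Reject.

Accept

One accepting computation: (q0, 02323333, #) ⊢ (q1, 2323333, Y#) ⊢ (q0, 323333, AY#) ⊢ (q1, 23333, ABY#) ⊢ (q0, 3333, YABY#) ⊢ (q0, 333, ABY#) ⊢ (q1, 33, ABBY#) ⊢ (q0, 3, ABBY#) ⊢ (q1, ε, ABBBY#)
All input consumed and state q1 ∈ F.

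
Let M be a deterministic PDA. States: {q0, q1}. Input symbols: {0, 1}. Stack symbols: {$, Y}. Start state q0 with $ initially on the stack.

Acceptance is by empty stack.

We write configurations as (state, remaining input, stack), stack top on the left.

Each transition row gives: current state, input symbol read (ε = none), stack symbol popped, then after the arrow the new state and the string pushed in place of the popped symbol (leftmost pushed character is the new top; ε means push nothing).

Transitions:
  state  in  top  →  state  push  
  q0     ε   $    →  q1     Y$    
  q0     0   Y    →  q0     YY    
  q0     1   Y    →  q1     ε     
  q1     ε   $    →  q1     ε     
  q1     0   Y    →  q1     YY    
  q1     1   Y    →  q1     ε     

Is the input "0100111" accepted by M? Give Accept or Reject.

(q0, 0100111, $)
  ε-move, top $: go to q1, push Y$ → (q1, 0100111, Y$)
  read 0, top Y: go to q1, push YY → (q1, 100111, YY$)
  read 1, top Y: go to q1, push ε → (q1, 00111, Y$)
  read 0, top Y: go to q1, push YY → (q1, 0111, YY$)
  read 0, top Y: go to q1, push YY → (q1, 111, YYY$)
  read 1, top Y: go to q1, push ε → (q1, 11, YY$)
  read 1, top Y: go to q1, push ε → (q1, 1, Y$)
  read 1, top Y: go to q1, push ε → (q1, ε, $)
  ε-move, top $: go to q1, push ε → (q1, ε, ε)
All input consumed and the stack is empty.

Accept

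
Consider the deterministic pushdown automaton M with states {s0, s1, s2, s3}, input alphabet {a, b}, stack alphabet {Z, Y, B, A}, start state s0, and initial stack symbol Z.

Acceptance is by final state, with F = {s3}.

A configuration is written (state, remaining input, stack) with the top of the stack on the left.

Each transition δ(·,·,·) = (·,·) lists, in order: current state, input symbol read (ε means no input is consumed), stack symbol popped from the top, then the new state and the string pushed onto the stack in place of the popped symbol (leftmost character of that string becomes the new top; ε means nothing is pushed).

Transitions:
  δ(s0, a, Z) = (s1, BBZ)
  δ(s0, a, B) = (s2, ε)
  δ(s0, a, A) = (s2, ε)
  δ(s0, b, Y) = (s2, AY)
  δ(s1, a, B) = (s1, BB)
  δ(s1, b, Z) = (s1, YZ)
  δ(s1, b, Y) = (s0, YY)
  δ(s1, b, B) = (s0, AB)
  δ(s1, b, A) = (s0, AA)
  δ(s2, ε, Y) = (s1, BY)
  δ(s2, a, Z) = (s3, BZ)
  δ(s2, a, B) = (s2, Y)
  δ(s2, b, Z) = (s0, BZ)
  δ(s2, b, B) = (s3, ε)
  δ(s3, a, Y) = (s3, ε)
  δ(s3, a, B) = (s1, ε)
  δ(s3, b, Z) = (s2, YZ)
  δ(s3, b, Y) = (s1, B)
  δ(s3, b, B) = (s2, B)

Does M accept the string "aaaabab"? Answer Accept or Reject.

(s0, aaaabab, Z)
  read a, top Z: go to s1, push BBZ → (s1, aaabab, BBZ)
  read a, top B: go to s1, push BB → (s1, aabab, BBBZ)
  read a, top B: go to s1, push BB → (s1, abab, BBBBZ)
  read a, top B: go to s1, push BB → (s1, bab, BBBBBZ)
  read b, top B: go to s0, push AB → (s0, ab, ABBBBBZ)
  read a, top A: go to s2, push ε → (s2, b, BBBBBZ)
  read b, top B: go to s3, push ε → (s3, ε, BBBBZ)
All input consumed; state s3 ∈ F.

Accept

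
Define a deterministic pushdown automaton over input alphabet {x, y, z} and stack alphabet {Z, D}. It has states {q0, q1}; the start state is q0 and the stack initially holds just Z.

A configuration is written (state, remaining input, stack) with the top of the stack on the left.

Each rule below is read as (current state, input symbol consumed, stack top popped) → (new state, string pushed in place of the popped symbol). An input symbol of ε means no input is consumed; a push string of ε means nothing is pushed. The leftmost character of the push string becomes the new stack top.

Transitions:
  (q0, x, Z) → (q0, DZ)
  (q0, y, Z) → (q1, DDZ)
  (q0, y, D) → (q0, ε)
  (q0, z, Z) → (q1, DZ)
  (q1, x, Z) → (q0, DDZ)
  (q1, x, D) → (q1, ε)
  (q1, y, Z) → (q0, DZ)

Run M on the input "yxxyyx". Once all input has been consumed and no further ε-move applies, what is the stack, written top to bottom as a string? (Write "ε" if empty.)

(q0, yxxyyx, Z)
  read y, top Z: go to q1, push DDZ → (q1, xxyyx, DDZ)
  read x, top D: go to q1, push ε → (q1, xyyx, DZ)
  read x, top D: go to q1, push ε → (q1, yyx, Z)
  read y, top Z: go to q0, push DZ → (q0, yx, DZ)
  read y, top D: go to q0, push ε → (q0, x, Z)
  read x, top Z: go to q0, push DZ → (q0, ε, DZ)
All input consumed in state q0 with stack DZ.

DZ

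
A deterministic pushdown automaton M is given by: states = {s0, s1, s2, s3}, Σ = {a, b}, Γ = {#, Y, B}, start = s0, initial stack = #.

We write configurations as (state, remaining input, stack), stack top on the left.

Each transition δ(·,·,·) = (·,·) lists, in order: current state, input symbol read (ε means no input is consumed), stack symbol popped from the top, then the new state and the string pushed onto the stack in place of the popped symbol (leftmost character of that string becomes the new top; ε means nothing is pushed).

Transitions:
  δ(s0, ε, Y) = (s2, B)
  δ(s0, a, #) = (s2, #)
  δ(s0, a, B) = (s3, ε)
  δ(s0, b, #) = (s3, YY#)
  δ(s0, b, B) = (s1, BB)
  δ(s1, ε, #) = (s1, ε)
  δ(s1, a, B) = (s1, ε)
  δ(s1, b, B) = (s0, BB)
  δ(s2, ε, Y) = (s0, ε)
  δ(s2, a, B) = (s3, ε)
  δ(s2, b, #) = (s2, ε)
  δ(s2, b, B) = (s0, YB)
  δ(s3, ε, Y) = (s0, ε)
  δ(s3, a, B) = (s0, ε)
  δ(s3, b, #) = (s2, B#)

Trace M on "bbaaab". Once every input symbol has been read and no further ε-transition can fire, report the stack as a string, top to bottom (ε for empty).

ε

(s0, bbaaab, #)
  read b, top #: go to s3, push YY# → (s3, baaab, YY#)
  ε-move, top Y: go to s0, push ε → (s0, baaab, Y#)
  ε-move, top Y: go to s2, push B → (s2, baaab, B#)
  read b, top B: go to s0, push YB → (s0, aaab, YB#)
  ε-move, top Y: go to s2, push B → (s2, aaab, BB#)
  read a, top B: go to s3, push ε → (s3, aab, B#)
  read a, top B: go to s0, push ε → (s0, ab, #)
  read a, top #: go to s2, push # → (s2, b, #)
  read b, top #: go to s2, push ε → (s2, ε, ε)
All input consumed in state s2 with stack ε.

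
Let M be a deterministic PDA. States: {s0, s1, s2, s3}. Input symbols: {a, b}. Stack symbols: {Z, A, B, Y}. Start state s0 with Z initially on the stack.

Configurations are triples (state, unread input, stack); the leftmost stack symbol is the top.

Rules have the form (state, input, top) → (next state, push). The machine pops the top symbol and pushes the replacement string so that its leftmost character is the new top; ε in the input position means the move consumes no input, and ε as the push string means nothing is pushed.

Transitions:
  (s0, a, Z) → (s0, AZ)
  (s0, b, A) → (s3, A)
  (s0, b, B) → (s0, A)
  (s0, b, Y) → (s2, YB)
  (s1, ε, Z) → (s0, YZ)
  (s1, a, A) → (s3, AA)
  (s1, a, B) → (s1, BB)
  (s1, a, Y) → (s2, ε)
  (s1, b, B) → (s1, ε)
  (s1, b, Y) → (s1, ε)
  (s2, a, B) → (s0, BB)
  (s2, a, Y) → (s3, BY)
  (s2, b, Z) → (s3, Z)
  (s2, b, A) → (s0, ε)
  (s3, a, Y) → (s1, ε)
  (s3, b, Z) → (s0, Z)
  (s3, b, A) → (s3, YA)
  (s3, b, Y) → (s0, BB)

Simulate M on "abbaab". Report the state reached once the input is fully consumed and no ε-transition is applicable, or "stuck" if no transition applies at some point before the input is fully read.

s3

(s0, abbaab, Z)
  read a, top Z: go to s0, push AZ → (s0, bbaab, AZ)
  read b, top A: go to s3, push A → (s3, baab, AZ)
  read b, top A: go to s3, push YA → (s3, aab, YAZ)
  read a, top Y: go to s1, push ε → (s1, ab, AZ)
  read a, top A: go to s3, push AA → (s3, b, AAZ)
  read b, top A: go to s3, push YA → (s3, ε, YAAZ)
All input consumed; M is in state s3.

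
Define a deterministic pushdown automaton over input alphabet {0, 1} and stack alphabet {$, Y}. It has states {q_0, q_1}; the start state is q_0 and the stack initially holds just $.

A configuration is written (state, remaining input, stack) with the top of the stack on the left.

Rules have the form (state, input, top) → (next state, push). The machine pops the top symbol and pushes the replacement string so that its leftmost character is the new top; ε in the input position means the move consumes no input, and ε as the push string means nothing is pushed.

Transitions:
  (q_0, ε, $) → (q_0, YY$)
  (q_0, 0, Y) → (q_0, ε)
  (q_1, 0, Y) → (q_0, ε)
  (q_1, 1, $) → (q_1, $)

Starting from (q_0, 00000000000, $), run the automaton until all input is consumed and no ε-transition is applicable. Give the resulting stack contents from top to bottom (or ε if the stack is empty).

(q_0, 00000000000, $)
  ε-move, top $: go to q_0, push YY$ → (q_0, 00000000000, YY$)
  read 0, top Y: go to q_0, push ε → (q_0, 0000000000, Y$)
  read 0, top Y: go to q_0, push ε → (q_0, 000000000, $)
  ε-move, top $: go to q_0, push YY$ → (q_0, 000000000, YY$)
  read 0, top Y: go to q_0, push ε → (q_0, 00000000, Y$)
  read 0, top Y: go to q_0, push ε → (q_0, 0000000, $)
  ε-move, top $: go to q_0, push YY$ → (q_0, 0000000, YY$)
  read 0, top Y: go to q_0, push ε → (q_0, 000000, Y$)
  read 0, top Y: go to q_0, push ε → (q_0, 00000, $)
  ε-move, top $: go to q_0, push YY$ → (q_0, 00000, YY$)
  read 0, top Y: go to q_0, push ε → (q_0, 0000, Y$)
  read 0, top Y: go to q_0, push ε → (q_0, 000, $)
  ε-move, top $: go to q_0, push YY$ → (q_0, 000, YY$)
  read 0, top Y: go to q_0, push ε → (q_0, 00, Y$)
  read 0, top Y: go to q_0, push ε → (q_0, 0, $)
  ε-move, top $: go to q_0, push YY$ → (q_0, 0, YY$)
  read 0, top Y: go to q_0, push ε → (q_0, ε, Y$)
All input consumed in state q_0 with stack Y$.

Y$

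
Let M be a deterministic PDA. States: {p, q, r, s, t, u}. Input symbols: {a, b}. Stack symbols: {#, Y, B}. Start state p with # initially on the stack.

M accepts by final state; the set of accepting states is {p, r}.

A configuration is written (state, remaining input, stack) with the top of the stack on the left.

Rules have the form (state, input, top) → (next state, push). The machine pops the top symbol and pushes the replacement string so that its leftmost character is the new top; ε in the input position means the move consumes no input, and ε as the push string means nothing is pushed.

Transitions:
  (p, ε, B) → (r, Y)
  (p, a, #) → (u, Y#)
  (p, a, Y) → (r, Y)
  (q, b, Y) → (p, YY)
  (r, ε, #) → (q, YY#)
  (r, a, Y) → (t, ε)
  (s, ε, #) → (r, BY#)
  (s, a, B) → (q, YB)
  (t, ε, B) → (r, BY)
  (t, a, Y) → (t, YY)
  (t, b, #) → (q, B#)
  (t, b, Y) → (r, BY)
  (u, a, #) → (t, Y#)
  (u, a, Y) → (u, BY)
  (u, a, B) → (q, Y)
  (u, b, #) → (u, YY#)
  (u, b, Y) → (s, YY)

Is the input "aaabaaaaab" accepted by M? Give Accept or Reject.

Accept

(p, aaabaaaaab, #)
  read a, top #: go to u, push Y# → (u, aabaaaaab, Y#)
  read a, top Y: go to u, push BY → (u, abaaaaab, BY#)
  read a, top B: go to q, push Y → (q, baaaaab, YY#)
  read b, top Y: go to p, push YY → (p, aaaaab, YYY#)
  read a, top Y: go to r, push Y → (r, aaaab, YYY#)
  read a, top Y: go to t, push ε → (t, aaab, YY#)
  read a, top Y: go to t, push YY → (t, aab, YYY#)
  read a, top Y: go to t, push YY → (t, ab, YYYY#)
  read a, top Y: go to t, push YY → (t, b, YYYYY#)
  read b, top Y: go to r, push BY → (r, ε, BYYYYY#)
All input consumed; state r ∈ F.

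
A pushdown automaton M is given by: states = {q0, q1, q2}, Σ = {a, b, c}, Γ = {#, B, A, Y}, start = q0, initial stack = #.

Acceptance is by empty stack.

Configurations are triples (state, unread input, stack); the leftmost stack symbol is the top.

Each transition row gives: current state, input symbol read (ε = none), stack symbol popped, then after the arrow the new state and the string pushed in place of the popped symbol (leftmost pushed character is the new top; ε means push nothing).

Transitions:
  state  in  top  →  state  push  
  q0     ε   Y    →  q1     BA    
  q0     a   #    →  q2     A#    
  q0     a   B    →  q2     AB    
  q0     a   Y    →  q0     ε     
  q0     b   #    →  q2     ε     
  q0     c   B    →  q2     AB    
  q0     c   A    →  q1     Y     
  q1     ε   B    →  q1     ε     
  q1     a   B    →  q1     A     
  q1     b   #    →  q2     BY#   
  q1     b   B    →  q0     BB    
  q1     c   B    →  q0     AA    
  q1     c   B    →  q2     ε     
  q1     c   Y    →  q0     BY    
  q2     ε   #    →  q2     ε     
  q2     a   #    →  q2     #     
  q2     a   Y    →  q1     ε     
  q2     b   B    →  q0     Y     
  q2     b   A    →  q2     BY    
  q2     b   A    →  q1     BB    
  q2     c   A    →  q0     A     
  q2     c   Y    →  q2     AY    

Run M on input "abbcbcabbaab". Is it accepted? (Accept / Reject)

Accept

One accepting computation: (q0, abbcbcabbaab, #) ⊢ (q2, bbcbcabbaab, A#) ⊢ (q2, bcbcabbaab, BY#) ⊢ (q0, cbcabbaab, YY#) ⊢ (q1, cbcabbaab, BAY#) ⊢ (q2, bcabbaab, AY#) ⊢ (q1, cabbaab, BBY#) ⊢ (q1, cabbaab, BY#) ⊢ (q2, abbaab, Y#) ⊢ (q1, bbaab, #) ⊢ (q2, baab, BY#) ⊢ (q0, aab, YY#) ⊢ (q0, ab, Y#) ⊢ (q0, b, #) ⊢ (q2, ε, ε)
All input consumed and the stack is empty.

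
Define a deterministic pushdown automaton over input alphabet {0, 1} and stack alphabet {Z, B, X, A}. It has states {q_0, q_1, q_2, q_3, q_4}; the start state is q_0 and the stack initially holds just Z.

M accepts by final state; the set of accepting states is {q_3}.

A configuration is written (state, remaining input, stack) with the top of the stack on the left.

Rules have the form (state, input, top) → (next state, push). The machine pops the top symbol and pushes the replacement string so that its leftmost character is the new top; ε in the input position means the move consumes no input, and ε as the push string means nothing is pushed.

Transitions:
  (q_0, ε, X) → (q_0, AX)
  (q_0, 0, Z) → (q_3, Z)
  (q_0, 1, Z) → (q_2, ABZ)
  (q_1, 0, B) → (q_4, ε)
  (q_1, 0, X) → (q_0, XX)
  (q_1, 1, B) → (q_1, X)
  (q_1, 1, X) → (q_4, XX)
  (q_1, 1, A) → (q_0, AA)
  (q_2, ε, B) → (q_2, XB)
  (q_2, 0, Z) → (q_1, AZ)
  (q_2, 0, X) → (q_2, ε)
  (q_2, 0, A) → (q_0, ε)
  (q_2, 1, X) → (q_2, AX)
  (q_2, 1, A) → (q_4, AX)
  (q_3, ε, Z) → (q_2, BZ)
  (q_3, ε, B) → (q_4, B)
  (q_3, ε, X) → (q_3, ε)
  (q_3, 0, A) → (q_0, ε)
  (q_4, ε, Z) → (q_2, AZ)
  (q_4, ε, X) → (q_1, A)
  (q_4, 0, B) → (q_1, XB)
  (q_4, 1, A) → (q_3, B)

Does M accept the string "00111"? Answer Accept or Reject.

Accept

(q_0, 00111, Z) ⊢ (q_3, 0111, Z) ⊢ (q_2, 0111, BZ) ⊢ (q_2, 0111, XBZ) ⊢ (q_2, 111, BZ) ⊢ (q_2, 111, XBZ) ⊢ (q_2, 11, AXBZ) ⊢ (q_4, 1, AXXBZ) ⊢ (q_3, ε, BXXBZ)
All input consumed; state q_3 ∈ F.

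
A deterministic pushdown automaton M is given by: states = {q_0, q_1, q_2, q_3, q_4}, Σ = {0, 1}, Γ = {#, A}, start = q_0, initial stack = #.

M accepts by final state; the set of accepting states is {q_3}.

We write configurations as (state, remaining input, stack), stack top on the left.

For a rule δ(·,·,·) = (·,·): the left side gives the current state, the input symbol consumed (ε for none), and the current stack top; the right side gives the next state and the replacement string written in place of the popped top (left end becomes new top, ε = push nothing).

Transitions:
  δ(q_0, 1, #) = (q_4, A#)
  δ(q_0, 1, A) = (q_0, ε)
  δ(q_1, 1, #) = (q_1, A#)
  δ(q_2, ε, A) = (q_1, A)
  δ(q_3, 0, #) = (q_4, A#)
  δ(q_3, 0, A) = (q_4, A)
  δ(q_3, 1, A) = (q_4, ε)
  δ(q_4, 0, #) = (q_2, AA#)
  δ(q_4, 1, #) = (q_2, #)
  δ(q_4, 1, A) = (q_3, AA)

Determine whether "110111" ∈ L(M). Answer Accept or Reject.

(q_0, 110111, #)
  read 1, top #: go to q_4, push A# → (q_4, 10111, A#)
  read 1, top A: go to q_3, push AA → (q_3, 0111, AA#)
  read 0, top A: go to q_4, push A → (q_4, 111, AA#)
  read 1, top A: go to q_3, push AA → (q_3, 11, AAA#)
  read 1, top A: go to q_4, push ε → (q_4, 1, AA#)
  read 1, top A: go to q_3, push AA → (q_3, ε, AAA#)
All input consumed; state q_3 ∈ F.

Accept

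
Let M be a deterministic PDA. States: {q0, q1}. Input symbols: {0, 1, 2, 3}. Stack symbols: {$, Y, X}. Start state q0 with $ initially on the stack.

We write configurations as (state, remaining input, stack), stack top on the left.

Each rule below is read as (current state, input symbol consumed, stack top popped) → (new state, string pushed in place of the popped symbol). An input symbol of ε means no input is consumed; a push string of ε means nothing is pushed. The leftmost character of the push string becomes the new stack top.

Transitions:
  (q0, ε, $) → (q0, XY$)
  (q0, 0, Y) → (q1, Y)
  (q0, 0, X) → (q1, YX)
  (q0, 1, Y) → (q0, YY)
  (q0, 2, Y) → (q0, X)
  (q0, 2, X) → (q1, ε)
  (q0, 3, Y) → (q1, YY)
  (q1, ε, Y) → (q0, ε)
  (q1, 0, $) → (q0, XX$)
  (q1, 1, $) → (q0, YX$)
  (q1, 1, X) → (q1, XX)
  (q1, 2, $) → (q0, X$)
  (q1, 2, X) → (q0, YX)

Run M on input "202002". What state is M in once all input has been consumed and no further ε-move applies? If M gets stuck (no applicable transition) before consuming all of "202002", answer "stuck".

(q0, 202002, $) ⊢ (q0, 202002, XY$) ⊢ (q1, 02002, Y$) ⊢ (q0, 02002, $) ⊢ (q0, 02002, XY$) ⊢ (q1, 2002, YXY$) ⊢ (q0, 2002, XY$) ⊢ (q1, 002, Y$) ⊢ (q0, 002, $) ⊢ (q0, 002, XY$) ⊢ (q1, 02, YXY$) ⊢ (q0, 02, XY$) ⊢ (q1, 2, YXY$) ⊢ (q0, 2, XY$) ⊢ (q1, ε, Y$) ⊢ (q0, ε, $) ⊢ (q0, ε, XY$)
All input consumed; M is in state q0.

q0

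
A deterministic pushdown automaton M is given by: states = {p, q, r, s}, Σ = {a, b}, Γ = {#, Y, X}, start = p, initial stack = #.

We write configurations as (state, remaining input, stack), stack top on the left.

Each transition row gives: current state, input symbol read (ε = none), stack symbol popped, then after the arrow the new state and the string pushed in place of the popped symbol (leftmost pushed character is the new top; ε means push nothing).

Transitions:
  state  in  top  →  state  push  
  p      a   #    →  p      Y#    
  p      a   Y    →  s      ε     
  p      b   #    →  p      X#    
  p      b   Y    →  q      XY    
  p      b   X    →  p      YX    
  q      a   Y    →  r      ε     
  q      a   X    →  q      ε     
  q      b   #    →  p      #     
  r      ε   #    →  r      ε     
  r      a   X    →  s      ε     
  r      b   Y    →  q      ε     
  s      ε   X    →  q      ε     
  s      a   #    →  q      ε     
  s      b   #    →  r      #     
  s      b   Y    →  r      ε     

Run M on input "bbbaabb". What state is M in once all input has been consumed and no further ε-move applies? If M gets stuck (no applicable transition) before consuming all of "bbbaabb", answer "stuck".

(p, bbbaabb, #)
  read b, top #: go to p, push X# → (p, bbaabb, X#)
  read b, top X: go to p, push YX → (p, baabb, YX#)
  read b, top Y: go to q, push XY → (q, aabb, XYX#)
  read a, top X: go to q, push ε → (q, abb, YX#)
  read a, top Y: go to r, push ε → (r, bb, X#)
No transition for (r, b, top X); M blocks with input bb remaining.

stuck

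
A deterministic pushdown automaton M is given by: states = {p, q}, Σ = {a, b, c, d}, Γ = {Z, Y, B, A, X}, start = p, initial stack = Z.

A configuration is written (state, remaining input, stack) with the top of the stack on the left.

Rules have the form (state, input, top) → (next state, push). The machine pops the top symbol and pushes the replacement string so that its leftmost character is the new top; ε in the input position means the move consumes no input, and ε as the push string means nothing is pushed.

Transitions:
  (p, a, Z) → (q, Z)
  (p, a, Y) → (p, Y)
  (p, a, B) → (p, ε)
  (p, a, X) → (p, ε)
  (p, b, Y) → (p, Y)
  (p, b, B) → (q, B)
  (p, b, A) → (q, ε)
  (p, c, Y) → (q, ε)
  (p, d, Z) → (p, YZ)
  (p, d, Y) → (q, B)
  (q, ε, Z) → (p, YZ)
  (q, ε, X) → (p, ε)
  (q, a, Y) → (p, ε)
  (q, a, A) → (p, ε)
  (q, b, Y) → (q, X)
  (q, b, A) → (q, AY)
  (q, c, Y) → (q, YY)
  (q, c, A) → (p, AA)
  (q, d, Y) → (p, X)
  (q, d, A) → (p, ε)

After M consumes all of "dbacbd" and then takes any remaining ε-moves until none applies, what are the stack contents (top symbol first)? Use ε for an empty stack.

BZ

(p, dbacbd, Z)
  read d, top Z: go to p, push YZ → (p, bacbd, YZ)
  read b, top Y: go to p, push Y → (p, acbd, YZ)
  read a, top Y: go to p, push Y → (p, cbd, YZ)
  read c, top Y: go to q, push ε → (q, bd, Z)
  ε-move, top Z: go to p, push YZ → (p, bd, YZ)
  read b, top Y: go to p, push Y → (p, d, YZ)
  read d, top Y: go to q, push B → (q, ε, BZ)
All input consumed in state q with stack BZ.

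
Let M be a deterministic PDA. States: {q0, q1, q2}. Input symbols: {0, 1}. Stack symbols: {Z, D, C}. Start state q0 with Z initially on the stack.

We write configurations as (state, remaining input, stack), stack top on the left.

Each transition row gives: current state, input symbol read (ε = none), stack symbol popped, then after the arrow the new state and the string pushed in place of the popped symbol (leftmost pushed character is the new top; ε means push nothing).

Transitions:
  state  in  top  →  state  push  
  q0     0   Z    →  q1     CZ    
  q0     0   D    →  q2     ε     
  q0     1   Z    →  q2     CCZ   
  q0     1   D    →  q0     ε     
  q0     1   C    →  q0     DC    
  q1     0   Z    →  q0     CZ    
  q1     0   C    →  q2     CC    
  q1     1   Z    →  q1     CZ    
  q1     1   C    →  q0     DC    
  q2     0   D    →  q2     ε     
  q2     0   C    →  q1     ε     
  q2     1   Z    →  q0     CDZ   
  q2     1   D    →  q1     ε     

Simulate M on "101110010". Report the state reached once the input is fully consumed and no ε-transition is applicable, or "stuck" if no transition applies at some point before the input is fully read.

q2

(q0, 101110010, Z) ⊢ (q2, 01110010, CCZ) ⊢ (q1, 1110010, CZ) ⊢ (q0, 110010, DCZ) ⊢ (q0, 10010, CZ) ⊢ (q0, 0010, DCZ) ⊢ (q2, 010, CZ) ⊢ (q1, 10, Z) ⊢ (q1, 0, CZ) ⊢ (q2, ε, CCZ)
All input consumed; M is in state q2.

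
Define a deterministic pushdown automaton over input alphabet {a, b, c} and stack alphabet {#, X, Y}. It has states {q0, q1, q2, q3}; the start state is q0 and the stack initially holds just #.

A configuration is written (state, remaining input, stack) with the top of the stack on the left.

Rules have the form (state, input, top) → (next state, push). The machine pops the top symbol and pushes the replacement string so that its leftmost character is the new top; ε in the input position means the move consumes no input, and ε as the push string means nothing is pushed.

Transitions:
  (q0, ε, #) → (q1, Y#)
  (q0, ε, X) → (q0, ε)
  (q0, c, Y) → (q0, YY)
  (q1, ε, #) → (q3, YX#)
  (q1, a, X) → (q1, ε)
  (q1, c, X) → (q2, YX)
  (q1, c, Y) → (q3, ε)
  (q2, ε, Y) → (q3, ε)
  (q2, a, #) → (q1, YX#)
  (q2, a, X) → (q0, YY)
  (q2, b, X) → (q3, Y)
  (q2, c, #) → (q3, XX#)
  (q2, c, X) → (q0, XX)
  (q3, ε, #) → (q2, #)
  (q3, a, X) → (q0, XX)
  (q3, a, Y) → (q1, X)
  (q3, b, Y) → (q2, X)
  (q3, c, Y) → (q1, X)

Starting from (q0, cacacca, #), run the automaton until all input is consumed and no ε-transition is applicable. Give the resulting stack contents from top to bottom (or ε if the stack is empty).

Y#

(q0, cacacca, #) ⊢ (q1, cacacca, Y#) ⊢ (q3, acacca, #) ⊢ (q2, acacca, #) ⊢ (q1, cacca, YX#) ⊢ (q3, acca, X#) ⊢ (q0, cca, XX#) ⊢ (q0, cca, X#) ⊢ (q0, cca, #) ⊢ (q1, cca, Y#) ⊢ (q3, ca, #) ⊢ (q2, ca, #) ⊢ (q3, a, XX#) ⊢ (q0, ε, XXX#) ⊢ (q0, ε, XX#) ⊢ (q0, ε, X#) ⊢ (q0, ε, #) ⊢ (q1, ε, Y#)
All input consumed in state q1 with stack Y#.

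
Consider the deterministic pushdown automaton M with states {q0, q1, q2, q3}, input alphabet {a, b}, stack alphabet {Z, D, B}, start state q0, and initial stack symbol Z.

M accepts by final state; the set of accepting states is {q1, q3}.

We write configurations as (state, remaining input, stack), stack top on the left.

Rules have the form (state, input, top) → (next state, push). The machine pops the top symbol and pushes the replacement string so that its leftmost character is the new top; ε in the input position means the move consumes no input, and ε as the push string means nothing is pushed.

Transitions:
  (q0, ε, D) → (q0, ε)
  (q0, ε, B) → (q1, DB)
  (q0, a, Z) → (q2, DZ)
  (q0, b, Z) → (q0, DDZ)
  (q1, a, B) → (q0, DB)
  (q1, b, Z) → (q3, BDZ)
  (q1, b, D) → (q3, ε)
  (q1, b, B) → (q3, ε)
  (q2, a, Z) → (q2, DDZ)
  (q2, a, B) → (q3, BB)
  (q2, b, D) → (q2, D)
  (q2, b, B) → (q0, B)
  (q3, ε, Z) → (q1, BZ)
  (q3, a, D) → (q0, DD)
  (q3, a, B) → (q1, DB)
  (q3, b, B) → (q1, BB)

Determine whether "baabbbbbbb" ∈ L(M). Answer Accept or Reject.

Reject

(q0, baabbbbbbb, Z)
  read b, top Z: go to q0, push DDZ → (q0, aabbbbbbb, DDZ)
  ε-move, top D: go to q0, push ε → (q0, aabbbbbbb, DZ)
  ε-move, top D: go to q0, push ε → (q0, aabbbbbbb, Z)
  read a, top Z: go to q2, push DZ → (q2, abbbbbbb, DZ)
No transition applies at (q2, abbbbbbb, DZ); input not fully consumed.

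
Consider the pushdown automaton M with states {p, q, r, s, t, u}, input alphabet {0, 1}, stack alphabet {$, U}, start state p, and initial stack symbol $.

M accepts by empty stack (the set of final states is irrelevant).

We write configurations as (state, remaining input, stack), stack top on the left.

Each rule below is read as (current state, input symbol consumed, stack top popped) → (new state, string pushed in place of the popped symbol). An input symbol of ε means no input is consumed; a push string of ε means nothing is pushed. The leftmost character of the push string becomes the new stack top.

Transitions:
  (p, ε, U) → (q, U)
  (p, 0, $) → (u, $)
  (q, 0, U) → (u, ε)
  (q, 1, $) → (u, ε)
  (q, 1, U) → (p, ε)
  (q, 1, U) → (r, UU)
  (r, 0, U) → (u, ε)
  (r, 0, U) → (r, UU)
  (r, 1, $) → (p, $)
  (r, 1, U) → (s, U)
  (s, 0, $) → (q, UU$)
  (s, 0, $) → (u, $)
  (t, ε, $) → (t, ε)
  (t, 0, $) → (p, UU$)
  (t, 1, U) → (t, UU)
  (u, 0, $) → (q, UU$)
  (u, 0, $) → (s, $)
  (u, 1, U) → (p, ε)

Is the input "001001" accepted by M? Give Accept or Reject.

No computation consumes all input and empties the stack.

Reject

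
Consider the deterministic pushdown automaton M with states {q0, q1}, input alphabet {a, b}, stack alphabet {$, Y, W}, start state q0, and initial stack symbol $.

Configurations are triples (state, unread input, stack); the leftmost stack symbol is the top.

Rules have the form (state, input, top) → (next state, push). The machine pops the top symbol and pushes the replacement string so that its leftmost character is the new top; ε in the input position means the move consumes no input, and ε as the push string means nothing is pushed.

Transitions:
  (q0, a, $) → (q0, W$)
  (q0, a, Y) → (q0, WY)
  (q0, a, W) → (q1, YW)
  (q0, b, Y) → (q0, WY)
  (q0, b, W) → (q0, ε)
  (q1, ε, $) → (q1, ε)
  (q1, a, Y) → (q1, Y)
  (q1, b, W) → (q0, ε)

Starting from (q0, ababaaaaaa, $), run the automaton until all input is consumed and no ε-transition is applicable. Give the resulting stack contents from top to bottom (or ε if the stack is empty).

(q0, ababaaaaaa, $)
  read a, top $: go to q0, push W$ → (q0, babaaaaaa, W$)
  read b, top W: go to q0, push ε → (q0, abaaaaaa, $)
  read a, top $: go to q0, push W$ → (q0, baaaaaa, W$)
  read b, top W: go to q0, push ε → (q0, aaaaaa, $)
  read a, top $: go to q0, push W$ → (q0, aaaaa, W$)
  read a, top W: go to q1, push YW → (q1, aaaa, YW$)
  read a, top Y: go to q1, push Y → (q1, aaa, YW$)
  read a, top Y: go to q1, push Y → (q1, aa, YW$)
  read a, top Y: go to q1, push Y → (q1, a, YW$)
  read a, top Y: go to q1, push Y → (q1, ε, YW$)
All input consumed in state q1 with stack YW$.

YW$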